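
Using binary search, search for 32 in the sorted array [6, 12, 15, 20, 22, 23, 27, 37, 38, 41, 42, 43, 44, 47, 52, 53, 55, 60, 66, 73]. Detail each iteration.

Binary search for 32 in [6, 12, 15, 20, 22, 23, 27, 37, 38, 41, 42, 43, 44, 47, 52, 53, 55, 60, 66, 73]:

lo=0, hi=19, mid=9, arr[mid]=41 -> 41 > 32, search left half
lo=0, hi=8, mid=4, arr[mid]=22 -> 22 < 32, search right half
lo=5, hi=8, mid=6, arr[mid]=27 -> 27 < 32, search right half
lo=7, hi=8, mid=7, arr[mid]=37 -> 37 > 32, search left half
lo=7 > hi=6, target 32 not found

Binary search determines that 32 is not in the array after 4 comparisons. The search space was exhausted without finding the target.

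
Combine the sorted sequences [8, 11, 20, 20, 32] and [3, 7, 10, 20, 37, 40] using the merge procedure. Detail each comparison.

Merging process:

Compare 8 vs 3: take 3 from right. Merged: [3]
Compare 8 vs 7: take 7 from right. Merged: [3, 7]
Compare 8 vs 10: take 8 from left. Merged: [3, 7, 8]
Compare 11 vs 10: take 10 from right. Merged: [3, 7, 8, 10]
Compare 11 vs 20: take 11 from left. Merged: [3, 7, 8, 10, 11]
Compare 20 vs 20: take 20 from left. Merged: [3, 7, 8, 10, 11, 20]
Compare 20 vs 20: take 20 from left. Merged: [3, 7, 8, 10, 11, 20, 20]
Compare 32 vs 20: take 20 from right. Merged: [3, 7, 8, 10, 11, 20, 20, 20]
Compare 32 vs 37: take 32 from left. Merged: [3, 7, 8, 10, 11, 20, 20, 20, 32]
Append remaining from right: [37, 40]. Merged: [3, 7, 8, 10, 11, 20, 20, 20, 32, 37, 40]

Final merged array: [3, 7, 8, 10, 11, 20, 20, 20, 32, 37, 40]
Total comparisons: 9

The merged array is [3, 7, 8, 10, 11, 20, 20, 20, 32, 37, 40], requiring 9 comparisons. The merge step runs in O(n) time where n is the total number of elements.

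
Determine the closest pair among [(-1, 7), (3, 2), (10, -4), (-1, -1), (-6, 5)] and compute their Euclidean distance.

Computing all pairwise distances among 5 points:

d((-1, 7), (3, 2)) = 6.4031
d((-1, 7), (10, -4)) = 15.5563
d((-1, 7), (-1, -1)) = 8.0
d((-1, 7), (-6, 5)) = 5.3852
d((3, 2), (10, -4)) = 9.2195
d((3, 2), (-1, -1)) = 5.0 <-- minimum
d((3, 2), (-6, 5)) = 9.4868
d((10, -4), (-1, -1)) = 11.4018
d((10, -4), (-6, 5)) = 18.3576
d((-1, -1), (-6, 5)) = 7.8102

Closest pair: (3, 2) and (-1, -1) with distance 5.0

The closest pair is (3, 2) and (-1, -1) with Euclidean distance 5.0. For 5 points, brute-force pairwise comparison is shown above. For large n, the divide-and-conquer algorithm (sort by x, recurse on halves, check the dividing strip) achieves O(n log n).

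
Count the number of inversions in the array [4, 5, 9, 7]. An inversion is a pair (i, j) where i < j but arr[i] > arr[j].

Finding inversions in [4, 5, 9, 7]:

(2, 3): arr[2]=9 > arr[3]=7

Total inversions: 1

The array has 1 inversion(s): (2,3). Each pair (i,j) satisfies i < j and arr[i] > arr[j].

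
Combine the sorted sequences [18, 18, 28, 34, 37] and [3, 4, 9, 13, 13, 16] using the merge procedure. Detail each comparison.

Merging process:

Compare 18 vs 3: take 3 from right. Merged: [3]
Compare 18 vs 4: take 4 from right. Merged: [3, 4]
Compare 18 vs 9: take 9 from right. Merged: [3, 4, 9]
Compare 18 vs 13: take 13 from right. Merged: [3, 4, 9, 13]
Compare 18 vs 13: take 13 from right. Merged: [3, 4, 9, 13, 13]
Compare 18 vs 16: take 16 from right. Merged: [3, 4, 9, 13, 13, 16]
Append remaining from left: [18, 18, 28, 34, 37]. Merged: [3, 4, 9, 13, 13, 16, 18, 18, 28, 34, 37]

Final merged array: [3, 4, 9, 13, 13, 16, 18, 18, 28, 34, 37]
Total comparisons: 6

The merged array is [3, 4, 9, 13, 13, 16, 18, 18, 28, 34, 37], requiring 6 comparisons. The merge step runs in O(n) time where n is the total number of elements.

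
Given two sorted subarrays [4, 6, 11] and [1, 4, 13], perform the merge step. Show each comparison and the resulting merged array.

Merging process:

Compare 4 vs 1: take 1 from right. Merged: [1]
Compare 4 vs 4: take 4 from left. Merged: [1, 4]
Compare 6 vs 4: take 4 from right. Merged: [1, 4, 4]
Compare 6 vs 13: take 6 from left. Merged: [1, 4, 4, 6]
Compare 11 vs 13: take 11 from left. Merged: [1, 4, 4, 6, 11]
Append remaining from right: [13]. Merged: [1, 4, 4, 6, 11, 13]

Final merged array: [1, 4, 4, 6, 11, 13]
Total comparisons: 5

The merged array is [1, 4, 4, 6, 11, 13], requiring 5 comparisons. The merge step runs in O(n) time where n is the total number of elements.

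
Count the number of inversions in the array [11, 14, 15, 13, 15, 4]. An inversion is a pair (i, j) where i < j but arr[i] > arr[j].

Finding inversions in [11, 14, 15, 13, 15, 4]:

(0, 5): arr[0]=11 > arr[5]=4
(1, 3): arr[1]=14 > arr[3]=13
(1, 5): arr[1]=14 > arr[5]=4
(2, 3): arr[2]=15 > arr[3]=13
(2, 5): arr[2]=15 > arr[5]=4
(3, 5): arr[3]=13 > arr[5]=4
(4, 5): arr[4]=15 > arr[5]=4

Total inversions: 7

The array has 7 inversion(s): (0,5), (1,3), (1,5), (2,3), (2,5), (3,5), (4,5). Each pair (i,j) satisfies i < j and arr[i] > arr[j].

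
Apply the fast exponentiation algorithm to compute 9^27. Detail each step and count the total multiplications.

Computing 9^27 by squaring (build up from 9^1; each line after the first costs one multiplication):

9^1 = 9
9^2 = (9^1)^2 = 9^2 = 81
9^3 = 9 * 9^2 = 9 * 81 = 729
9^6 = (9^3)^2 = 729^2 = 531441
9^12 = (9^6)^2 = 531441^2 = 282429536481
9^13 = 9 * 9^12 = 9 * 282429536481 = 2541865828329
9^26 = (9^13)^2 = 2541865828329^2 = 6461081889226673298932241
9^27 = 9 * 9^26 = 9 * 6461081889226673298932241 = 58149737003040059690390169

Result: 58149737003040059690390169
Multiplications needed: 7 (7 lines after 9^1)

9^27 = 58149737003040059690390169. Using exponentiation by squaring, this requires 7 multiplications. The key idea: if the exponent is even, square the half-power; if odd, multiply by the base once.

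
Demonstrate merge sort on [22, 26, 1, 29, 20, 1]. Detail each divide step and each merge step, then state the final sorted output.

Merge sort trace:

Split: [22, 26, 1, 29, 20, 1] -> [22, 26, 1] and [29, 20, 1]
  Split: [22, 26, 1] -> [22] and [26, 1]
    Split: [26, 1] -> [26] and [1]
    Merge: [26] + [1] -> [1, 26]
  Merge: [22] + [1, 26] -> [1, 22, 26]
  Split: [29, 20, 1] -> [29] and [20, 1]
    Split: [20, 1] -> [20] and [1]
    Merge: [20] + [1] -> [1, 20]
  Merge: [29] + [1, 20] -> [1, 20, 29]
Merge: [1, 22, 26] + [1, 20, 29] -> [1, 1, 20, 22, 26, 29]

Final sorted array: [1, 1, 20, 22, 26, 29]

The merge sort proceeds by recursively splitting the array and merging sorted halves.
After all merges, the sorted array is [1, 1, 20, 22, 26, 29].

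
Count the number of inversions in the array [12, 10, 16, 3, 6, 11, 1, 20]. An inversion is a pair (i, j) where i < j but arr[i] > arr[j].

Finding inversions in [12, 10, 16, 3, 6, 11, 1, 20]:

(0, 1): arr[0]=12 > arr[1]=10
(0, 3): arr[0]=12 > arr[3]=3
(0, 4): arr[0]=12 > arr[4]=6
(0, 5): arr[0]=12 > arr[5]=11
(0, 6): arr[0]=12 > arr[6]=1
(1, 3): arr[1]=10 > arr[3]=3
(1, 4): arr[1]=10 > arr[4]=6
(1, 6): arr[1]=10 > arr[6]=1
(2, 3): arr[2]=16 > arr[3]=3
(2, 4): arr[2]=16 > arr[4]=6
(2, 5): arr[2]=16 > arr[5]=11
(2, 6): arr[2]=16 > arr[6]=1
(3, 6): arr[3]=3 > arr[6]=1
(4, 6): arr[4]=6 > arr[6]=1
(5, 6): arr[5]=11 > arr[6]=1

Total inversions: 15

The array has 15 inversion(s): (0,1), (0,3), (0,4), (0,5), (0,6), (1,3), (1,4), (1,6), (2,3), (2,4), (2,5), (2,6), (3,6), (4,6), (5,6). Each pair (i,j) satisfies i < j and arr[i] > arr[j].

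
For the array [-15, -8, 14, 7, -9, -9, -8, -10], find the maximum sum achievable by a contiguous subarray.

Using Kadane's algorithm on [-15, -8, 14, 7, -9, -9, -8, -10]:

Scanning through the array:
Position 1 (value -8): max_ending_here = -8, max_so_far = -8
Position 2 (value 14): max_ending_here = 14, max_so_far = 14
Position 3 (value 7): max_ending_here = 21, max_so_far = 21
Position 4 (value -9): max_ending_here = 12, max_so_far = 21
Position 5 (value -9): max_ending_here = 3, max_so_far = 21
Position 6 (value -8): max_ending_here = -5, max_so_far = 21
Position 7 (value -10): max_ending_here = -10, max_so_far = 21

Maximum subarray: [14, 7]
Maximum sum: 21

The maximum subarray is [14, 7] with sum 21. This subarray runs from index 2 to index 3.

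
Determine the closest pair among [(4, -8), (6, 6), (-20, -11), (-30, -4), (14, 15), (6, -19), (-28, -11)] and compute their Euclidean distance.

Computing all pairwise distances among 7 points:

d((4, -8), (6, 6)) = 14.1421
d((4, -8), (-20, -11)) = 24.1868
d((4, -8), (-30, -4)) = 34.2345
d((4, -8), (14, 15)) = 25.0799
d((4, -8), (6, -19)) = 11.1803
d((4, -8), (-28, -11)) = 32.1403
d((6, 6), (-20, -11)) = 31.0644
d((6, 6), (-30, -4)) = 37.3631
d((6, 6), (14, 15)) = 12.0416
d((6, 6), (6, -19)) = 25.0
d((6, 6), (-28, -11)) = 38.0132
d((-20, -11), (-30, -4)) = 12.2066
d((-20, -11), (14, 15)) = 42.8019
d((-20, -11), (6, -19)) = 27.2029
d((-20, -11), (-28, -11)) = 8.0
d((-30, -4), (14, 15)) = 47.927
d((-30, -4), (6, -19)) = 39.0
d((-30, -4), (-28, -11)) = 7.2801 <-- minimum
d((14, 15), (6, -19)) = 34.9285
d((14, 15), (-28, -11)) = 49.3964
d((6, -19), (-28, -11)) = 34.9285

Closest pair: (-30, -4) and (-28, -11) with distance 7.2801

The closest pair is (-30, -4) and (-28, -11) with Euclidean distance 7.2801. For 7 points, brute-force pairwise comparison is shown above. For large n, the divide-and-conquer algorithm (sort by x, recurse on halves, check the dividing strip) achieves O(n log n).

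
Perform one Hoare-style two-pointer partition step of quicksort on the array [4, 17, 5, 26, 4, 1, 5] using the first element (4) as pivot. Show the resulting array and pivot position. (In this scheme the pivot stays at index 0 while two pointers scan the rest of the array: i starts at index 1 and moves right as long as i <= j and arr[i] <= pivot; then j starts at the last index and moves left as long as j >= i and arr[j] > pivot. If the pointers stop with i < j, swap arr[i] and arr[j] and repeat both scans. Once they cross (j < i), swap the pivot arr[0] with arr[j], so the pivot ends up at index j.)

Hoare-style two-pointer partition with pivot = 4:

Initial array: [4, 17, 5, 26, 4, 1, 5]

Pointers start at i = 1, j = 6.
i stops at index 1 (arr[1]=17 > 4), j stops at index 5 (arr[5]=1 <= 4): swap arr[1] and arr[5], array becomes [4, 1, 5, 26, 4, 17, 5]
i stops at index 2 (arr[2]=5 > 4), j stops at index 4 (arr[4]=4 <= 4): swap arr[2] and arr[4], array becomes [4, 1, 4, 26, 5, 17, 5]
i ends at 3, j ends at 2: the pointers have crossed (j < i), so scanning stops.

Swap pivot arr[0] with arr[2] to place pivot at position 2: [4, 1, 4, 26, 5, 17, 5]
Pivot position: 2

After partitioning with pivot 4, the array becomes [4, 1, 4, 26, 5, 17, 5]. The pivot is placed at index 2. All elements to the left of the pivot are <= 4, and all elements to the right are > 4.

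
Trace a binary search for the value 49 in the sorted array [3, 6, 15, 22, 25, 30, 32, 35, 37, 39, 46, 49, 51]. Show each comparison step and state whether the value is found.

Binary search for 49 in [3, 6, 15, 22, 25, 30, 32, 35, 37, 39, 46, 49, 51]:

lo=0, hi=12, mid=6, arr[mid]=32 -> 32 < 49, search right half
lo=7, hi=12, mid=9, arr[mid]=39 -> 39 < 49, search right half
lo=10, hi=12, mid=11, arr[mid]=49 -> Found target at index 11!

Binary search finds 49 at index 11 after 3 comparisons. The search repeatedly halves the search space by comparing with the middle element.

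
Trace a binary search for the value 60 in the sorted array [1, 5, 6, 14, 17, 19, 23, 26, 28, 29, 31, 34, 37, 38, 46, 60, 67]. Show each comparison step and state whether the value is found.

Binary search for 60 in [1, 5, 6, 14, 17, 19, 23, 26, 28, 29, 31, 34, 37, 38, 46, 60, 67]:

lo=0, hi=16, mid=8, arr[mid]=28 -> 28 < 60, search right half
lo=9, hi=16, mid=12, arr[mid]=37 -> 37 < 60, search right half
lo=13, hi=16, mid=14, arr[mid]=46 -> 46 < 60, search right half
lo=15, hi=16, mid=15, arr[mid]=60 -> Found target at index 15!

Binary search finds 60 at index 15 after 4 comparisons. The search repeatedly halves the search space by comparing with the middle element.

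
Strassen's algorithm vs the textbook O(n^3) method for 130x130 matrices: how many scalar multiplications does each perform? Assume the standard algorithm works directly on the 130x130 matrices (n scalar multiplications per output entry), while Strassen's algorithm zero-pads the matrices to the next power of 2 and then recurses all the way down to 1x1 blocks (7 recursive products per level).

Matrix multiplication for 130x130 matrices:

Strassen's algorithm requires power-of-2 dimensions. Pad 130x130 to 256x256 (next power of 2).

Standard algorithm: 130^3 = 2197000 multiplications
Strassen's algorithm: 7^(log2(256)) = 7^8 = 5764801 multiplications
Difference: 2197000 - 5764801 = -3567801 (Strassen uses MORE here due to padding overhead — for small or just-over-power-of-2 n, padding can outweigh the per-level savings)

Standard: 2197000 multiplications (130^3). Strassen: 5764801 multiplications (7^8, after padding to 256x256). Strassen reduces 8 recursive multiplications to 7 at each level.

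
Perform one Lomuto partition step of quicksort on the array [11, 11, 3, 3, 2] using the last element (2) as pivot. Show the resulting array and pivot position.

Lomuto partition with pivot = 2:

Initial array: [11, 11, 3, 3, 2]

arr[0]=11 > 2: no swap
arr[1]=11 > 2: no swap
arr[2]=3 > 2: no swap
arr[3]=3 > 2: no swap

Place pivot at position 0: [2, 11, 3, 3, 11]
Pivot position: 0

After partitioning with pivot 2, the array becomes [2, 11, 3, 3, 11]. The pivot is placed at index 0. All elements to the left of the pivot are <= 2, and all elements to the right are > 2.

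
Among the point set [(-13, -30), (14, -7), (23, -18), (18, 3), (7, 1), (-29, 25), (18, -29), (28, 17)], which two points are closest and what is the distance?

Computing all pairwise distances among 8 points:

d((-13, -30), (14, -7)) = 35.4683
d((-13, -30), (23, -18)) = 37.9473
d((-13, -30), (18, 3)) = 45.2769
d((-13, -30), (7, 1)) = 36.8917
d((-13, -30), (-29, 25)) = 57.28
d((-13, -30), (18, -29)) = 31.0161
d((-13, -30), (28, 17)) = 62.3699
d((14, -7), (23, -18)) = 14.2127
d((14, -7), (18, 3)) = 10.7703
d((14, -7), (7, 1)) = 10.6301 <-- minimum
d((14, -7), (-29, 25)) = 53.6004
d((14, -7), (18, -29)) = 22.3607
d((14, -7), (28, 17)) = 27.7849
d((23, -18), (18, 3)) = 21.587
d((23, -18), (7, 1)) = 24.8395
d((23, -18), (-29, 25)) = 67.4759
d((23, -18), (18, -29)) = 12.083
d((23, -18), (28, 17)) = 35.3553
d((18, 3), (7, 1)) = 11.1803
d((18, 3), (-29, 25)) = 51.8941
d((18, 3), (18, -29)) = 32.0
d((18, 3), (28, 17)) = 17.2047
d((7, 1), (-29, 25)) = 43.2666
d((7, 1), (18, -29)) = 31.9531
d((7, 1), (28, 17)) = 26.4008
d((-29, 25), (18, -29)) = 71.5891
d((-29, 25), (28, 17)) = 57.5587
d((18, -29), (28, 17)) = 47.0744

Closest pair: (14, -7) and (7, 1) with distance 10.6301

The closest pair is (14, -7) and (7, 1) with Euclidean distance 10.6301. For 8 points, brute-force pairwise comparison is shown above. For large n, the divide-and-conquer algorithm (sort by x, recurse on halves, check the dividing strip) achieves O(n log n).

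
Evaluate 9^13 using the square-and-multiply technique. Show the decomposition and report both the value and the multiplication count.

Computing 9^13 by squaring (build up from 9^1; each line after the first costs one multiplication):

9^1 = 9
9^2 = (9^1)^2 = 9^2 = 81
9^3 = 9 * 9^2 = 9 * 81 = 729
9^6 = (9^3)^2 = 729^2 = 531441
9^12 = (9^6)^2 = 531441^2 = 282429536481
9^13 = 9 * 9^12 = 9 * 282429536481 = 2541865828329

Result: 2541865828329
Multiplications needed: 5 (5 lines after 9^1)

9^13 = 2541865828329. Using exponentiation by squaring, this requires 5 multiplications. The key idea: if the exponent is even, square the half-power; if odd, multiply by the base once.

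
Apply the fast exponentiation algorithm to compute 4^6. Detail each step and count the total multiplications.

Computing 4^6 by squaring (build up from 4^1; each line after the first costs one multiplication):

4^1 = 4
4^2 = (4^1)^2 = 4^2 = 16
4^3 = 4 * 4^2 = 4 * 16 = 64
4^6 = (4^3)^2 = 64^2 = 4096

Result: 4096
Multiplications needed: 3 (3 lines after 4^1)

4^6 = 4096. Using exponentiation by squaring, this requires 3 multiplications. The key idea: if the exponent is even, square the half-power; if odd, multiply by the base once.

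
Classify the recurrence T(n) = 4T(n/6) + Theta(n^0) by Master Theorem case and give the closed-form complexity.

Master Theorem for T(n) = 4T(n/6) + O(n^0):

a = 4, b = 6, c = 0
log_b(a) = log_6(4) = 0.7737

Case 1: c = 0 < log_6(4) = 0.7737
T(n) = O(n^(log_6 4))

For T(n) = 4T(n/6) + O(n^0): log_6(4) = 0.7737. This is Case 1 of the Master Theorem (c < log_b(a), work dominated by leaves), giving O(n^(log_6 4)).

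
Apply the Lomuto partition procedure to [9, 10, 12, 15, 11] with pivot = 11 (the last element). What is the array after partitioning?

Lomuto partition with pivot = 11:

Initial array: [9, 10, 12, 15, 11]

arr[0]=9 <= 11: swap with position 0, array becomes [9, 10, 12, 15, 11]
arr[1]=10 <= 11: swap with position 1, array becomes [9, 10, 12, 15, 11]
arr[2]=12 > 11: no swap
arr[3]=15 > 11: no swap

Place pivot at position 2: [9, 10, 11, 15, 12]
Pivot position: 2

After partitioning with pivot 11, the array becomes [9, 10, 11, 15, 12]. The pivot is placed at index 2. All elements to the left of the pivot are <= 11, and all elements to the right are > 11.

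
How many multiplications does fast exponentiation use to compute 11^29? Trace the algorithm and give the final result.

Computing 11^29 by squaring (build up from 11^1; each line after the first costs one multiplication):

11^1 = 11
11^2 = (11^1)^2 = 11^2 = 121
11^3 = 11 * 11^2 = 11 * 121 = 1331
11^6 = (11^3)^2 = 1331^2 = 1771561
11^7 = 11 * 11^6 = 11 * 1771561 = 19487171
11^14 = (11^7)^2 = 19487171^2 = 379749833583241
11^28 = (11^14)^2 = 379749833583241^2 = 144209936106499234037676064081
11^29 = 11 * 11^28 = 11 * 144209936106499234037676064081 = 1586309297171491574414436704891

Result: 1586309297171491574414436704891
Multiplications needed: 7 (7 lines after 11^1)

11^29 = 1586309297171491574414436704891. Using exponentiation by squaring, this requires 7 multiplications. The key idea: if the exponent is even, square the half-power; if odd, multiply by the base once.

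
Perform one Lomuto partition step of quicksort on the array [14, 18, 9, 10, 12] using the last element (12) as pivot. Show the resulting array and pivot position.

Lomuto partition with pivot = 12:

Initial array: [14, 18, 9, 10, 12]

arr[0]=14 > 12: no swap
arr[1]=18 > 12: no swap
arr[2]=9 <= 12: swap with position 0, array becomes [9, 18, 14, 10, 12]
arr[3]=10 <= 12: swap with position 1, array becomes [9, 10, 14, 18, 12]

Place pivot at position 2: [9, 10, 12, 18, 14]
Pivot position: 2

After partitioning with pivot 12, the array becomes [9, 10, 12, 18, 14]. The pivot is placed at index 2. All elements to the left of the pivot are <= 12, and all elements to the right are > 12.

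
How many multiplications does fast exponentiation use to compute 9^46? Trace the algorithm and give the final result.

Computing 9^46 by squaring (build up from 9^1; each line after the first costs one multiplication):

9^1 = 9
9^2 = (9^1)^2 = 9^2 = 81
9^4 = (9^2)^2 = 81^2 = 6561
9^5 = 9 * 9^4 = 9 * 6561 = 59049
9^10 = (9^5)^2 = 59049^2 = 3486784401
9^11 = 9 * 9^10 = 9 * 3486784401 = 31381059609
9^22 = (9^11)^2 = 31381059609^2 = 984770902183611232881
9^23 = 9 * 9^22 = 9 * 984770902183611232881 = 8862938119652501095929
9^46 = (9^23)^2 = 8862938119652501095929^2 = 78551672112789411833022577315290546060373041

Result: 78551672112789411833022577315290546060373041
Multiplications needed: 8 (8 lines after 9^1)

9^46 = 78551672112789411833022577315290546060373041. Using exponentiation by squaring, this requires 8 multiplications. The key idea: if the exponent is even, square the half-power; if odd, multiply by the base once.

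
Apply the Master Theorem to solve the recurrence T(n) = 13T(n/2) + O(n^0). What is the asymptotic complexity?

Master Theorem for T(n) = 13T(n/2) + O(n^0):

a = 13, b = 2, c = 0
log_b(a) = log_2(13) = 3.7004

Case 1: c = 0 < log_2(13) = 3.7004
T(n) = O(n^(log_2 13))

For T(n) = 13T(n/2) + O(n^0): log_2(13) = 3.7004. This is Case 1 of the Master Theorem (c < log_b(a), work dominated by leaves), giving O(n^(log_2 13)).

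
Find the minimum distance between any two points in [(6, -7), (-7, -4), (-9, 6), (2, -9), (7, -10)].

Computing all pairwise distances among 5 points:

d((6, -7), (-7, -4)) = 13.3417
d((6, -7), (-9, 6)) = 19.8494
d((6, -7), (2, -9)) = 4.4721
d((6, -7), (7, -10)) = 3.1623 <-- minimum
d((-7, -4), (-9, 6)) = 10.198
d((-7, -4), (2, -9)) = 10.2956
d((-7, -4), (7, -10)) = 15.2315
d((-9, 6), (2, -9)) = 18.6011
d((-9, 6), (7, -10)) = 22.6274
d((2, -9), (7, -10)) = 5.099

Closest pair: (6, -7) and (7, -10) with distance 3.1623

The closest pair is (6, -7) and (7, -10) with Euclidean distance 3.1623. For 5 points, brute-force pairwise comparison is shown above. For large n, the divide-and-conquer algorithm (sort by x, recurse on halves, check the dividing strip) achieves O(n log n).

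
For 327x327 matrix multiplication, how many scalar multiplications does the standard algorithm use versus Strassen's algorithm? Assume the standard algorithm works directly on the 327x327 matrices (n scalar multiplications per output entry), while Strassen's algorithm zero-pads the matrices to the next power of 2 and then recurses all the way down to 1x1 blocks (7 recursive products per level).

Matrix multiplication for 327x327 matrices:

Strassen's algorithm requires power-of-2 dimensions. Pad 327x327 to 512x512 (next power of 2).

Standard algorithm: 327^3 = 34965783 multiplications
Strassen's algorithm: 7^(log2(512)) = 7^9 = 40353607 multiplications
Difference: 34965783 - 40353607 = -5387824 (Strassen uses MORE here due to padding overhead — for small or just-over-power-of-2 n, padding can outweigh the per-level savings)

Standard: 34965783 multiplications (327^3). Strassen: 40353607 multiplications (7^9, after padding to 512x512). Strassen reduces 8 recursive multiplications to 7 at each level.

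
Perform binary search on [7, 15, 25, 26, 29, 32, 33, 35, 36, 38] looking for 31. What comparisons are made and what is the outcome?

Binary search for 31 in [7, 15, 25, 26, 29, 32, 33, 35, 36, 38]:

lo=0, hi=9, mid=4, arr[mid]=29 -> 29 < 31, search right half
lo=5, hi=9, mid=7, arr[mid]=35 -> 35 > 31, search left half
lo=5, hi=6, mid=5, arr[mid]=32 -> 32 > 31, search left half
lo=5 > hi=4, target 31 not found

Binary search determines that 31 is not in the array after 3 comparisons. The search space was exhausted without finding the target.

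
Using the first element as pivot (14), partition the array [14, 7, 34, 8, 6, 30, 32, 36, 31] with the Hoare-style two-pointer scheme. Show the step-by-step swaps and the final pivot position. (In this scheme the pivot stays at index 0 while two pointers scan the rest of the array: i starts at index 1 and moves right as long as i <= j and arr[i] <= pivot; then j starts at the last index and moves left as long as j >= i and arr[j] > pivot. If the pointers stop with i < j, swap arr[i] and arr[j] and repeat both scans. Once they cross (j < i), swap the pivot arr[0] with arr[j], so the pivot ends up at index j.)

Hoare-style two-pointer partition with pivot = 14:

Initial array: [14, 7, 34, 8, 6, 30, 32, 36, 31]

Pointers start at i = 1, j = 8.
i stops at index 2 (arr[2]=34 > 14), j stops at index 4 (arr[4]=6 <= 14): swap arr[2] and arr[4], array becomes [14, 7, 6, 8, 34, 30, 32, 36, 31]
i ends at 4, j ends at 3: the pointers have crossed (j < i), so scanning stops.

Swap pivot arr[0] with arr[3] to place pivot at position 3: [8, 7, 6, 14, 34, 30, 32, 36, 31]
Pivot position: 3

After partitioning with pivot 14, the array becomes [8, 7, 6, 14, 34, 30, 32, 36, 31]. The pivot is placed at index 3. All elements to the left of the pivot are <= 14, and all elements to the right are > 14.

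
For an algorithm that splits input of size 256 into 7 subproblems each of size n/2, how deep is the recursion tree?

For divide and conquer with division factor 2:

Problem sizes at each level:
Level 0: 256
Level 1: 128
Level 2: 64
Level 3: 32
Level 4: 16
Level 5: 8
Level 6: 4
Level 7: 2
Level 8: 1

The root is level 0 and the size-1 base case is level 8 (the tree spans levels 0 through 8, i.e. 9 levels counting the root), so the depth is the number of divisions: log_2(256) = 8

The recursion tree depth is log_2(256) = 8. At each level, the problem size is divided by 2, so it takes 8 divisions to reduce to a base case of size 1. The algorithm makes 7 recursive calls at each level.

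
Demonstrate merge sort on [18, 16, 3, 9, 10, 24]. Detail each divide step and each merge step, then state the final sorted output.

Merge sort trace:

Split: [18, 16, 3, 9, 10, 24] -> [18, 16, 3] and [9, 10, 24]
  Split: [18, 16, 3] -> [18] and [16, 3]
    Split: [16, 3] -> [16] and [3]
    Merge: [16] + [3] -> [3, 16]
  Merge: [18] + [3, 16] -> [3, 16, 18]
  Split: [9, 10, 24] -> [9] and [10, 24]
    Split: [10, 24] -> [10] and [24]
    Merge: [10] + [24] -> [10, 24]
  Merge: [9] + [10, 24] -> [9, 10, 24]
Merge: [3, 16, 18] + [9, 10, 24] -> [3, 9, 10, 16, 18, 24]

Final sorted array: [3, 9, 10, 16, 18, 24]

The merge sort proceeds by recursively splitting the array and merging sorted halves.
After all merges, the sorted array is [3, 9, 10, 16, 18, 24].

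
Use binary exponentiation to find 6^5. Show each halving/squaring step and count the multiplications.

Computing 6^5 by squaring (build up from 6^1; each line after the first costs one multiplication):

6^1 = 6
6^2 = (6^1)^2 = 6^2 = 36
6^4 = (6^2)^2 = 36^2 = 1296
6^5 = 6 * 6^4 = 6 * 1296 = 7776

Result: 7776
Multiplications needed: 3 (3 lines after 6^1)

6^5 = 7776. Using exponentiation by squaring, this requires 3 multiplications. The key idea: if the exponent is even, square the half-power; if odd, multiply by the base once.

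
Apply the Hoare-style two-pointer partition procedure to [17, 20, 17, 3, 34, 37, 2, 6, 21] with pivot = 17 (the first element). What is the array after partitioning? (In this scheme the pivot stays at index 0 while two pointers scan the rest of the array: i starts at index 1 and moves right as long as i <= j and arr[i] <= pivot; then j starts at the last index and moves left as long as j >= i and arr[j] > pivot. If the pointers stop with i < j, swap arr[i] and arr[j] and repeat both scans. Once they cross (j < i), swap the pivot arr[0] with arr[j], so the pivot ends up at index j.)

Hoare-style two-pointer partition with pivot = 17:

Initial array: [17, 20, 17, 3, 34, 37, 2, 6, 21]

Pointers start at i = 1, j = 8.
i stops at index 1 (arr[1]=20 > 17), j stops at index 7 (arr[7]=6 <= 17): swap arr[1] and arr[7], array becomes [17, 6, 17, 3, 34, 37, 2, 20, 21]
i stops at index 4 (arr[4]=34 > 17), j stops at index 6 (arr[6]=2 <= 17): swap arr[4] and arr[6], array becomes [17, 6, 17, 3, 2, 37, 34, 20, 21]
i ends at 5, j ends at 4: the pointers have crossed (j < i), so scanning stops.

Swap pivot arr[0] with arr[4] to place pivot at position 4: [2, 6, 17, 3, 17, 37, 34, 20, 21]
Pivot position: 4

After partitioning with pivot 17, the array becomes [2, 6, 17, 3, 17, 37, 34, 20, 21]. The pivot is placed at index 4. All elements to the left of the pivot are <= 17, and all elements to the right are > 17.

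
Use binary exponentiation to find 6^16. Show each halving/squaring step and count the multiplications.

Computing 6^16 by squaring (build up from 6^1; each line after the first costs one multiplication):

6^1 = 6
6^2 = (6^1)^2 = 6^2 = 36
6^4 = (6^2)^2 = 36^2 = 1296
6^8 = (6^4)^2 = 1296^2 = 1679616
6^16 = (6^8)^2 = 1679616^2 = 2821109907456

Result: 2821109907456
Multiplications needed: 4 (4 lines after 6^1)

6^16 = 2821109907456. Using exponentiation by squaring, this requires 4 multiplications. The key idea: if the exponent is even, square the half-power; if odd, multiply by the base once.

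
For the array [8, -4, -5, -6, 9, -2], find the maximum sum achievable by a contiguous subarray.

Using Kadane's algorithm on [8, -4, -5, -6, 9, -2]:

Scanning through the array:
Position 1 (value -4): max_ending_here = 4, max_so_far = 8
Position 2 (value -5): max_ending_here = -1, max_so_far = 8
Position 3 (value -6): max_ending_here = -6, max_so_far = 8
Position 4 (value 9): max_ending_here = 9, max_so_far = 9
Position 5 (value -2): max_ending_here = 7, max_so_far = 9

Maximum subarray: [9]
Maximum sum: 9

The maximum subarray is [9] with sum 9. This subarray runs from index 4 to index 4.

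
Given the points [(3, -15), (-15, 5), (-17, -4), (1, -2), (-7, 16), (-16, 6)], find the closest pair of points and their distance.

Computing all pairwise distances among 6 points:

d((3, -15), (-15, 5)) = 26.9072
d((3, -15), (-17, -4)) = 22.8254
d((3, -15), (1, -2)) = 13.1529
d((3, -15), (-7, 16)) = 32.573
d((3, -15), (-16, 6)) = 28.3196
d((-15, 5), (-17, -4)) = 9.2195
d((-15, 5), (1, -2)) = 17.4642
d((-15, 5), (-7, 16)) = 13.6015
d((-15, 5), (-16, 6)) = 1.4142 <-- minimum
d((-17, -4), (1, -2)) = 18.1108
d((-17, -4), (-7, 16)) = 22.3607
d((-17, -4), (-16, 6)) = 10.0499
d((1, -2), (-7, 16)) = 19.6977
d((1, -2), (-16, 6)) = 18.7883
d((-7, 16), (-16, 6)) = 13.4536

Closest pair: (-15, 5) and (-16, 6) with distance 1.4142

The closest pair is (-15, 5) and (-16, 6) with Euclidean distance 1.4142. For 6 points, brute-force pairwise comparison is shown above. For large n, the divide-and-conquer algorithm (sort by x, recurse on halves, check the dividing strip) achieves O(n log n).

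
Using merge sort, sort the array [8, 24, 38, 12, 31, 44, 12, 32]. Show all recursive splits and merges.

Merge sort trace:

Split: [8, 24, 38, 12, 31, 44, 12, 32] -> [8, 24, 38, 12] and [31, 44, 12, 32]
  Split: [8, 24, 38, 12] -> [8, 24] and [38, 12]
    Split: [8, 24] -> [8] and [24]
    Merge: [8] + [24] -> [8, 24]
    Split: [38, 12] -> [38] and [12]
    Merge: [38] + [12] -> [12, 38]
  Merge: [8, 24] + [12, 38] -> [8, 12, 24, 38]
  Split: [31, 44, 12, 32] -> [31, 44] and [12, 32]
    Split: [31, 44] -> [31] and [44]
    Merge: [31] + [44] -> [31, 44]
    Split: [12, 32] -> [12] and [32]
    Merge: [12] + [32] -> [12, 32]
  Merge: [31, 44] + [12, 32] -> [12, 31, 32, 44]
Merge: [8, 12, 24, 38] + [12, 31, 32, 44] -> [8, 12, 12, 24, 31, 32, 38, 44]

Final sorted array: [8, 12, 12, 24, 31, 32, 38, 44]

The merge sort proceeds by recursively splitting the array and merging sorted halves.
After all merges, the sorted array is [8, 12, 12, 24, 31, 32, 38, 44].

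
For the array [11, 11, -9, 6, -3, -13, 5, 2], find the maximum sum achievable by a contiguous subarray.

Using Kadane's algorithm on [11, 11, -9, 6, -3, -13, 5, 2]:

Scanning through the array:
Position 1 (value 11): max_ending_here = 22, max_so_far = 22
Position 2 (value -9): max_ending_here = 13, max_so_far = 22
Position 3 (value 6): max_ending_here = 19, max_so_far = 22
Position 4 (value -3): max_ending_here = 16, max_so_far = 22
Position 5 (value -13): max_ending_here = 3, max_so_far = 22
Position 6 (value 5): max_ending_here = 8, max_so_far = 22
Position 7 (value 2): max_ending_here = 10, max_so_far = 22

Maximum subarray: [11, 11]
Maximum sum: 22

The maximum subarray is [11, 11] with sum 22. This subarray runs from index 0 to index 1.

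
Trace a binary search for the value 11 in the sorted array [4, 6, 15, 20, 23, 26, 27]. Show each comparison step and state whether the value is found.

Binary search for 11 in [4, 6, 15, 20, 23, 26, 27]:

lo=0, hi=6, mid=3, arr[mid]=20 -> 20 > 11, search left half
lo=0, hi=2, mid=1, arr[mid]=6 -> 6 < 11, search right half
lo=2, hi=2, mid=2, arr[mid]=15 -> 15 > 11, search left half
lo=2 > hi=1, target 11 not found

Binary search determines that 11 is not in the array after 3 comparisons. The search space was exhausted without finding the target.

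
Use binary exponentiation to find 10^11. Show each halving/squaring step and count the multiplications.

Computing 10^11 by squaring (build up from 10^1; each line after the first costs one multiplication):

10^1 = 10
10^2 = (10^1)^2 = 10^2 = 100
10^4 = (10^2)^2 = 100^2 = 10000
10^5 = 10 * 10^4 = 10 * 10000 = 100000
10^10 = (10^5)^2 = 100000^2 = 10000000000
10^11 = 10 * 10^10 = 10 * 10000000000 = 100000000000

Result: 100000000000
Multiplications needed: 5 (5 lines after 10^1)

10^11 = 100000000000. Using exponentiation by squaring, this requires 5 multiplications. The key idea: if the exponent is even, square the half-power; if odd, multiply by the base once.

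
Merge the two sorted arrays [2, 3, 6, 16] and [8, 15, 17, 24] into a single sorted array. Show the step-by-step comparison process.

Merging process:

Compare 2 vs 8: take 2 from left. Merged: [2]
Compare 3 vs 8: take 3 from left. Merged: [2, 3]
Compare 6 vs 8: take 6 from left. Merged: [2, 3, 6]
Compare 16 vs 8: take 8 from right. Merged: [2, 3, 6, 8]
Compare 16 vs 15: take 15 from right. Merged: [2, 3, 6, 8, 15]
Compare 16 vs 17: take 16 from left. Merged: [2, 3, 6, 8, 15, 16]
Append remaining from right: [17, 24]. Merged: [2, 3, 6, 8, 15, 16, 17, 24]

Final merged array: [2, 3, 6, 8, 15, 16, 17, 24]
Total comparisons: 6

The merged array is [2, 3, 6, 8, 15, 16, 17, 24], requiring 6 comparisons. The merge step runs in O(n) time where n is the total number of elements.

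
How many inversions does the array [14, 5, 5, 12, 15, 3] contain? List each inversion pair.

Finding inversions in [14, 5, 5, 12, 15, 3]:

(0, 1): arr[0]=14 > arr[1]=5
(0, 2): arr[0]=14 > arr[2]=5
(0, 3): arr[0]=14 > arr[3]=12
(0, 5): arr[0]=14 > arr[5]=3
(1, 5): arr[1]=5 > arr[5]=3
(2, 5): arr[2]=5 > arr[5]=3
(3, 5): arr[3]=12 > arr[5]=3
(4, 5): arr[4]=15 > arr[5]=3

Total inversions: 8

The array has 8 inversion(s): (0,1), (0,2), (0,3), (0,5), (1,5), (2,5), (3,5), (4,5). Each pair (i,j) satisfies i < j and arr[i] > arr[j].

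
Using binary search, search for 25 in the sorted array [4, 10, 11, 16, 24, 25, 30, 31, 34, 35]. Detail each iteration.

Binary search for 25 in [4, 10, 11, 16, 24, 25, 30, 31, 34, 35]:

lo=0, hi=9, mid=4, arr[mid]=24 -> 24 < 25, search right half
lo=5, hi=9, mid=7, arr[mid]=31 -> 31 > 25, search left half
lo=5, hi=6, mid=5, arr[mid]=25 -> Found target at index 5!

Binary search finds 25 at index 5 after 3 comparisons. The search repeatedly halves the search space by comparing with the middle element.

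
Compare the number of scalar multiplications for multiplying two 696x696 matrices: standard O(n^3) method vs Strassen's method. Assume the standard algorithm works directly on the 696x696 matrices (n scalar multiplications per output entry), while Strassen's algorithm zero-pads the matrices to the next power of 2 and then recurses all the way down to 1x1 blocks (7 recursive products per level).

Matrix multiplication for 696x696 matrices:

Strassen's algorithm requires power-of-2 dimensions. Pad 696x696 to 1024x1024 (next power of 2).

Standard algorithm: 696^3 = 337153536 multiplications
Strassen's algorithm: 7^(log2(1024)) = 7^10 = 282475249 multiplications
Savings: 337153536 - 282475249 = 54678287 multiplications

Standard: 337153536 multiplications (696^3). Strassen: 282475249 multiplications (7^10, after padding to 1024x1024). Strassen reduces 8 recursive multiplications to 7 at each level.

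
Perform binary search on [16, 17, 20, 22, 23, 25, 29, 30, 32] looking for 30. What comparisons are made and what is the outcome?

Binary search for 30 in [16, 17, 20, 22, 23, 25, 29, 30, 32]:

lo=0, hi=8, mid=4, arr[mid]=23 -> 23 < 30, search right half
lo=5, hi=8, mid=6, arr[mid]=29 -> 29 < 30, search right half
lo=7, hi=8, mid=7, arr[mid]=30 -> Found target at index 7!

Binary search finds 30 at index 7 after 3 comparisons. The search repeatedly halves the search space by comparing with the middle element.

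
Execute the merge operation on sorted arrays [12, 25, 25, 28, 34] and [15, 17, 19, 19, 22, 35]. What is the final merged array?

Merging process:

Compare 12 vs 15: take 12 from left. Merged: [12]
Compare 25 vs 15: take 15 from right. Merged: [12, 15]
Compare 25 vs 17: take 17 from right. Merged: [12, 15, 17]
Compare 25 vs 19: take 19 from right. Merged: [12, 15, 17, 19]
Compare 25 vs 19: take 19 from right. Merged: [12, 15, 17, 19, 19]
Compare 25 vs 22: take 22 from right. Merged: [12, 15, 17, 19, 19, 22]
Compare 25 vs 35: take 25 from left. Merged: [12, 15, 17, 19, 19, 22, 25]
Compare 25 vs 35: take 25 from left. Merged: [12, 15, 17, 19, 19, 22, 25, 25]
Compare 28 vs 35: take 28 from left. Merged: [12, 15, 17, 19, 19, 22, 25, 25, 28]
Compare 34 vs 35: take 34 from left. Merged: [12, 15, 17, 19, 19, 22, 25, 25, 28, 34]
Append remaining from right: [35]. Merged: [12, 15, 17, 19, 19, 22, 25, 25, 28, 34, 35]

Final merged array: [12, 15, 17, 19, 19, 22, 25, 25, 28, 34, 35]
Total comparisons: 10

The merged array is [12, 15, 17, 19, 19, 22, 25, 25, 28, 34, 35], requiring 10 comparisons. The merge step runs in O(n) time where n is the total number of elements.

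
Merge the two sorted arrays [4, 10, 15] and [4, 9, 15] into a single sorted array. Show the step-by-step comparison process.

Merging process:

Compare 4 vs 4: take 4 from left. Merged: [4]
Compare 10 vs 4: take 4 from right. Merged: [4, 4]
Compare 10 vs 9: take 9 from right. Merged: [4, 4, 9]
Compare 10 vs 15: take 10 from left. Merged: [4, 4, 9, 10]
Compare 15 vs 15: take 15 from left. Merged: [4, 4, 9, 10, 15]
Append remaining from right: [15]. Merged: [4, 4, 9, 10, 15, 15]

Final merged array: [4, 4, 9, 10, 15, 15]
Total comparisons: 5

The merged array is [4, 4, 9, 10, 15, 15], requiring 5 comparisons. The merge step runs in O(n) time where n is the total number of elements.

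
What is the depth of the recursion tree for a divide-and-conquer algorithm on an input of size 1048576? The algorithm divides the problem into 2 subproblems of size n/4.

For divide and conquer with division factor 4:

Problem sizes at each level:
Level 0: 1048576
Level 1: 262144
Level 2: 65536
Level 3: 16384
Level 4: 4096
Level 5: 1024
Level 6: 256
Level 7: 64
Level 8: 16
Level 9: 4
Level 10: 1

The root is level 0 and the size-1 base case is level 10 (the tree spans levels 0 through 10, i.e. 11 levels counting the root), so the depth is the number of divisions: log_4(1048576) = 10

The recursion tree depth is log_4(1048576) = 10. At each level, the problem size is divided by 4, so it takes 10 divisions to reduce to a base case of size 1. The algorithm makes 2 recursive calls at each level.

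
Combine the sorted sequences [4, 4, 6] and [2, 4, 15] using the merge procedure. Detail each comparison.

Merging process:

Compare 4 vs 2: take 2 from right. Merged: [2]
Compare 4 vs 4: take 4 from left. Merged: [2, 4]
Compare 4 vs 4: take 4 from left. Merged: [2, 4, 4]
Compare 6 vs 4: take 4 from right. Merged: [2, 4, 4, 4]
Compare 6 vs 15: take 6 from left. Merged: [2, 4, 4, 4, 6]
Append remaining from right: [15]. Merged: [2, 4, 4, 4, 6, 15]

Final merged array: [2, 4, 4, 4, 6, 15]
Total comparisons: 5

The merged array is [2, 4, 4, 4, 6, 15], requiring 5 comparisons. The merge step runs in O(n) time where n is the total number of elements.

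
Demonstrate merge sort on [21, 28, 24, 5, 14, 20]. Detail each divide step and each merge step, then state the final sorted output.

Merge sort trace:

Split: [21, 28, 24, 5, 14, 20] -> [21, 28, 24] and [5, 14, 20]
  Split: [21, 28, 24] -> [21] and [28, 24]
    Split: [28, 24] -> [28] and [24]
    Merge: [28] + [24] -> [24, 28]
  Merge: [21] + [24, 28] -> [21, 24, 28]
  Split: [5, 14, 20] -> [5] and [14, 20]
    Split: [14, 20] -> [14] and [20]
    Merge: [14] + [20] -> [14, 20]
  Merge: [5] + [14, 20] -> [5, 14, 20]
Merge: [21, 24, 28] + [5, 14, 20] -> [5, 14, 20, 21, 24, 28]

Final sorted array: [5, 14, 20, 21, 24, 28]

The merge sort proceeds by recursively splitting the array and merging sorted halves.
After all merges, the sorted array is [5, 14, 20, 21, 24, 28].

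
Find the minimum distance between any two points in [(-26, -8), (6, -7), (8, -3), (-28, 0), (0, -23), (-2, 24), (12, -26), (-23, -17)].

Computing all pairwise distances among 8 points:

d((-26, -8), (6, -7)) = 32.0156
d((-26, -8), (8, -3)) = 34.3657
d((-26, -8), (-28, 0)) = 8.2462
d((-26, -8), (0, -23)) = 30.0167
d((-26, -8), (-2, 24)) = 40.0
d((-26, -8), (12, -26)) = 42.0476
d((-26, -8), (-23, -17)) = 9.4868
d((6, -7), (8, -3)) = 4.4721 <-- minimum
d((6, -7), (-28, 0)) = 34.7131
d((6, -7), (0, -23)) = 17.088
d((6, -7), (-2, 24)) = 32.0156
d((6, -7), (12, -26)) = 19.9249
d((6, -7), (-23, -17)) = 30.6757
d((8, -3), (-28, 0)) = 36.1248
d((8, -3), (0, -23)) = 21.5407
d((8, -3), (-2, 24)) = 28.7924
d((8, -3), (12, -26)) = 23.3452
d((8, -3), (-23, -17)) = 34.0147
d((-28, 0), (0, -23)) = 36.2353
d((-28, 0), (-2, 24)) = 35.3836
d((-28, 0), (12, -26)) = 47.7074
d((-28, 0), (-23, -17)) = 17.72
d((0, -23), (-2, 24)) = 47.0425
d((0, -23), (12, -26)) = 12.3693
d((0, -23), (-23, -17)) = 23.7697
d((-2, 24), (12, -26)) = 51.923
d((-2, 24), (-23, -17)) = 46.0652
d((12, -26), (-23, -17)) = 36.1386

Closest pair: (6, -7) and (8, -3) with distance 4.4721

The closest pair is (6, -7) and (8, -3) with Euclidean distance 4.4721. For 8 points, brute-force pairwise comparison is shown above. For large n, the divide-and-conquer algorithm (sort by x, recurse on halves, check the dividing strip) achieves O(n log n).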